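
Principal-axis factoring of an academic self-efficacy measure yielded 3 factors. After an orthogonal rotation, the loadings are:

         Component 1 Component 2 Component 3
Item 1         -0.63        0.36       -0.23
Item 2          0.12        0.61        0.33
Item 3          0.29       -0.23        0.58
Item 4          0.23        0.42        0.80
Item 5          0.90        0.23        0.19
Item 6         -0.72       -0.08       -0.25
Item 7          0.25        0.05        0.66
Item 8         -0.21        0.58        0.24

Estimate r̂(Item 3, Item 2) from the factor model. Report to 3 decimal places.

0.086

r̂ = Σ λ_i·λ_j across factors = (0.29)(0.12) + (-0.23)(0.61) + (0.58)(0.33)
  = +0.0348 -0.1403 +0.1914 = 0.0859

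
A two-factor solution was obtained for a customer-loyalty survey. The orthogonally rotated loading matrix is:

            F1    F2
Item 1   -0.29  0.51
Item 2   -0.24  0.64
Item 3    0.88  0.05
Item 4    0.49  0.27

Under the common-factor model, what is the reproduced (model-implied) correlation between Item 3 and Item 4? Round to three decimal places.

0.445

r̂ = Σ λ_i·λ_j across factors = (0.88)(0.49) + (0.05)(0.27)
  = +0.4312 +0.0135 = 0.4447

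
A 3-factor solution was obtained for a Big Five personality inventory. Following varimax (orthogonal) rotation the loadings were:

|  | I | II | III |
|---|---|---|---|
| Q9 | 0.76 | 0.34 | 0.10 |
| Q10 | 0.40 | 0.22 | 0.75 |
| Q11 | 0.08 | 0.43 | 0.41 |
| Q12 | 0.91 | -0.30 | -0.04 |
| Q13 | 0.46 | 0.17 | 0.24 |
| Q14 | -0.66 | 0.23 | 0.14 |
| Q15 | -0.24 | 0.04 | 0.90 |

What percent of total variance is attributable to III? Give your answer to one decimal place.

23.3%

SS loadings for III = 0.10² + 0.75² + 0.41² + (-0.04)² + 0.24² + 0.14² + 0.90² = 1.6294
With 7 standardized items, total variance = 7. Proportion = 1.6294/7 = 0.2328 → 23.28%.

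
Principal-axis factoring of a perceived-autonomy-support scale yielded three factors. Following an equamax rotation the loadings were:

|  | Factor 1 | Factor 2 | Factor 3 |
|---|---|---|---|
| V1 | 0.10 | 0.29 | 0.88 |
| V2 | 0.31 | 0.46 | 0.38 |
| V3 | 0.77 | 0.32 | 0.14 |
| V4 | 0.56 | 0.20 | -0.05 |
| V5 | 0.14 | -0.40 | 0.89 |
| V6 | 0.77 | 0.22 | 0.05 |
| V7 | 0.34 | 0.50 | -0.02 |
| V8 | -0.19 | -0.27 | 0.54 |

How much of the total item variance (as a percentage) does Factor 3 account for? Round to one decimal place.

SS loadings for Factor 3 = 0.88² + 0.38² + 0.14² + (-0.05)² + 0.89² + 0.05² + (-0.02)² + 0.54² = 2.0275
With 8 standardized items, total variance = 8. Proportion = 2.0275/8 = 0.2534 → 25.34%.

25.3%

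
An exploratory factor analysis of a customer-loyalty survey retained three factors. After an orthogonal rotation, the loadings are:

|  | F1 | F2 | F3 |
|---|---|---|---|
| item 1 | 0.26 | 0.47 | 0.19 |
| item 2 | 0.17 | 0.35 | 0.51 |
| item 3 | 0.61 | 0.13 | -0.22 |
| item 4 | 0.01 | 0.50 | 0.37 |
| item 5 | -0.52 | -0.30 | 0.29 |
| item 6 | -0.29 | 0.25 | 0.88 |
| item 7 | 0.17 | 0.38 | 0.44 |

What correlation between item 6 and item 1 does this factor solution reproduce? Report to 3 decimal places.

r̂ = Σ λ_i·λ_j across factors = (-0.29)(0.26) + (0.25)(0.47) + (0.88)(0.19)
  = -0.0754 +0.1175 +0.1672 = 0.2093

0.209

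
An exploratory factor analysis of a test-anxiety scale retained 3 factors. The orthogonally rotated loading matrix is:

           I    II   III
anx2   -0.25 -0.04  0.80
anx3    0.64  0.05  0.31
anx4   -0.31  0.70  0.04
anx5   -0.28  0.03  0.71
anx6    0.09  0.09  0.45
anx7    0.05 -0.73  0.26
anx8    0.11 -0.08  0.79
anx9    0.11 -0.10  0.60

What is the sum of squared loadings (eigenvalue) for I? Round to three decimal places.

0.681

SS loadings for I = (-0.25)² + 0.64² + (-0.31)² + (-0.28)² + 0.09² + 0.05² + 0.11² + 0.11² = 0.0625 + 0.4096 + 0.0961 + 0.0784 + 0.0081 + 0.0025 + 0.0121 + 0.0121 = 0.6814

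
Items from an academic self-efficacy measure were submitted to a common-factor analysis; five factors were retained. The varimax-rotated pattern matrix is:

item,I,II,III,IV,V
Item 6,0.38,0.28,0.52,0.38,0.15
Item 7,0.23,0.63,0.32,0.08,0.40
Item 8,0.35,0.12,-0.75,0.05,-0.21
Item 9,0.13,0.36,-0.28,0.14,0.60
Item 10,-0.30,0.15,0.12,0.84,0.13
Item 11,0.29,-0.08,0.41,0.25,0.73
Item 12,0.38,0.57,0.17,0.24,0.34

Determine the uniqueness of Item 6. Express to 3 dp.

h² = 0.38² + 0.28² + 0.52² + 0.38² + 0.15² = 0.1444 + 0.0784 + 0.2704 + 0.1444 + 0.0225 = 0.6601
Uniqueness u² = 1 − h² = 1 − 0.6601 = 0.3399

0.340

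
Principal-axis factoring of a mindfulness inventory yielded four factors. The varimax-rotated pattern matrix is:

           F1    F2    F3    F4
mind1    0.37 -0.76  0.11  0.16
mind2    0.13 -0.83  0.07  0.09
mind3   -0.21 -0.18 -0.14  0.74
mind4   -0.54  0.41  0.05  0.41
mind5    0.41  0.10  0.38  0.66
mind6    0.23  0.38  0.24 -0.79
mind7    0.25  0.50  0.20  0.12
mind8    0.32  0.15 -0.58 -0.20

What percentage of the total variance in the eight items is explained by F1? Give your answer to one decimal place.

10.9%

SS loadings for F1 = 0.37² + 0.13² + (-0.21)² + (-0.54)² + 0.41² + 0.23² + 0.25² + 0.32² = 0.8754
With 8 standardized items, total variance = 8. Proportion = 0.8754/8 = 0.1094 → 10.94%.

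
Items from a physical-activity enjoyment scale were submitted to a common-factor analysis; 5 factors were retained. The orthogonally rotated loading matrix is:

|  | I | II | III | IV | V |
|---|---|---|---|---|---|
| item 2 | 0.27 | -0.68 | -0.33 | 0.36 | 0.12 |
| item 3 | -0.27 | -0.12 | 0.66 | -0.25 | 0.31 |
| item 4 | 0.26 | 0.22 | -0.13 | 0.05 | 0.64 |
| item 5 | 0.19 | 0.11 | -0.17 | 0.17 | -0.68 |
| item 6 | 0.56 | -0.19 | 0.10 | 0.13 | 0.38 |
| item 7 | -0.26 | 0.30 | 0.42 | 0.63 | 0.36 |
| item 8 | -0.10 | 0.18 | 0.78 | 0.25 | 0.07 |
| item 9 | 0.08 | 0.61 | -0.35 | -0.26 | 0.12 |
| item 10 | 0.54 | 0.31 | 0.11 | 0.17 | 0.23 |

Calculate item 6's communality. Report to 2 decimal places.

0.52

h² = 0.56² + (-0.19)² + 0.10² + 0.13² + 0.38² = 0.3136 + 0.0361 + 0.0100 + 0.0169 + 0.1444 = 0.5210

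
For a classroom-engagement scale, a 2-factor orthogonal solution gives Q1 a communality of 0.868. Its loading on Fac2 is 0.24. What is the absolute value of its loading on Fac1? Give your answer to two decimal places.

Under orthogonal rotation h² = Σλ², so λ_Fac1² = h² − (0.0576) = 0.868 − 0.0576 = 0.8104.
|λ| = √0.8104 = 0.9002.

0.90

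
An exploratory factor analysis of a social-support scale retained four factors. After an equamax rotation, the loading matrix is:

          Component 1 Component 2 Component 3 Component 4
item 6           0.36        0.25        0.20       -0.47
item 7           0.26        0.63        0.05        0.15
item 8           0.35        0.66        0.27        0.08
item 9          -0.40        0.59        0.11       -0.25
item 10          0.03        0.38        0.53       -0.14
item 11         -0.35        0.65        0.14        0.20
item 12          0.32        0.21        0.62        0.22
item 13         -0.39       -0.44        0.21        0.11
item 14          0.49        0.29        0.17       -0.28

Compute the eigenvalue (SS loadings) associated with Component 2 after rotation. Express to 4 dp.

2.1318

SS loadings for Component 2 = 0.25² + 0.63² + 0.66² + 0.59² + 0.38² + 0.65² + 0.21² + (-0.44)² + 0.29² = 0.0625 + 0.3969 + 0.4356 + 0.3481 + 0.1444 + 0.4225 + 0.0441 + 0.1936 + 0.0841 = 2.1318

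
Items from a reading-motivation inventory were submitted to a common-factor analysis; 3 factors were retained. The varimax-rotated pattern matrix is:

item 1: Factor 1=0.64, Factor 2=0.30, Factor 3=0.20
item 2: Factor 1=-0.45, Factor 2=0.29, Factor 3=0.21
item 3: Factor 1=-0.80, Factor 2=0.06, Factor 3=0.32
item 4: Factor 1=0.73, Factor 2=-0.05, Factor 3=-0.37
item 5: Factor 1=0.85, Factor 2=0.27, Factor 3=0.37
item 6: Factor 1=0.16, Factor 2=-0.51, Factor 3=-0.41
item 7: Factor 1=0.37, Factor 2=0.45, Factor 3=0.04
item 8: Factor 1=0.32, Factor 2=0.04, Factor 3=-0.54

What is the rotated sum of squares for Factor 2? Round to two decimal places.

SS loadings for Factor 2 = 0.30² + 0.29² + 0.06² + (-0.05)² + 0.27² + (-0.51)² + 0.45² + 0.04² = 0.0900 + 0.0841 + 0.0036 + 0.0025 + 0.0729 + 0.2601 + 0.2025 + 0.0016 = 0.7173

0.72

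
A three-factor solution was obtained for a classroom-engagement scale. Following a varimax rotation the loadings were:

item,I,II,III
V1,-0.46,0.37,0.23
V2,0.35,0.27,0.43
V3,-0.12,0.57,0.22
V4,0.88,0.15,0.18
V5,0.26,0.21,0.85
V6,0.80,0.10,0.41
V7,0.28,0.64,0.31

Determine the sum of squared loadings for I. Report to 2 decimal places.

SS loadings for I = (-0.46)² + 0.35² + (-0.12)² + 0.88² + 0.26² + 0.80² + 0.28² = 0.2116 + 0.1225 + 0.0144 + 0.7744 + 0.0676 + 0.6400 + 0.0784 = 1.9089

1.91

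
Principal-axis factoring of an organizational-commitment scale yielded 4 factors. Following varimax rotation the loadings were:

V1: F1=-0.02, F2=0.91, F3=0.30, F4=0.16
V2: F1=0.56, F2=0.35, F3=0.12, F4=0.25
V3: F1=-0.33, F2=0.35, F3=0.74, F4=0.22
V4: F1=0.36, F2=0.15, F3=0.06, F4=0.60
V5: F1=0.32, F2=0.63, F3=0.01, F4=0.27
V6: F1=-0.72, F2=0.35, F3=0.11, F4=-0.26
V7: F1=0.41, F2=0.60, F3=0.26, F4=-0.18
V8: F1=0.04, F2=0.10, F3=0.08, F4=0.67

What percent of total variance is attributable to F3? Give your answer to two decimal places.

SS loadings for F3 = 0.30² + 0.12² + 0.74² + 0.06² + 0.01² + 0.11² + 0.26² + 0.08² = 0.7418
With 8 standardized items, total variance = 8. Proportion = 0.7418/8 = 0.0927 → 9.27%.

9.27%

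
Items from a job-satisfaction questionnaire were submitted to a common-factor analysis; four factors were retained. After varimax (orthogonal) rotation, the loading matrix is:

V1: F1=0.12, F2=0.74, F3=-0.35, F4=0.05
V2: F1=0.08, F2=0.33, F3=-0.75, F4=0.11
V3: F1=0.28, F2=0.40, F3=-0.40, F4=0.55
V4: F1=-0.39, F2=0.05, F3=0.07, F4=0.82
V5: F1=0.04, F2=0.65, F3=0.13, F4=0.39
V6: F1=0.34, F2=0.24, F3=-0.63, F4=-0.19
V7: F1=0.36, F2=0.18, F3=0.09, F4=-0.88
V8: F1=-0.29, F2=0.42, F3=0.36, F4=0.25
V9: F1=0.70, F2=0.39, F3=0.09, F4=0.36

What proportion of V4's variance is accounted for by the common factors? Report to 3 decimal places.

0.832

h² = (-0.39)² + 0.05² + 0.07² + 0.82² = 0.1521 + 0.0025 + 0.0049 + 0.6724 = 0.8319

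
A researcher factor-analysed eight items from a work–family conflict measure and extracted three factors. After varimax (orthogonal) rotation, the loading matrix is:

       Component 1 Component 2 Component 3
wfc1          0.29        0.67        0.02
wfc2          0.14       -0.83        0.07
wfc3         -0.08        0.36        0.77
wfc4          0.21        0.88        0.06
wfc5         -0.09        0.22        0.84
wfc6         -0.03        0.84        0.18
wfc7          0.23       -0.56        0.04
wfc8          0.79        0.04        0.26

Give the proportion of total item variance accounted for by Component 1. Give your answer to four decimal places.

SS loadings for Component 1 = 0.29² + 0.14² + (-0.08)² + 0.21² + (-0.09)² + (-0.03)² + 0.23² + 0.79² = 0.8402
Proportion of variance = 0.8402 / 8 = 0.1050.

0.1050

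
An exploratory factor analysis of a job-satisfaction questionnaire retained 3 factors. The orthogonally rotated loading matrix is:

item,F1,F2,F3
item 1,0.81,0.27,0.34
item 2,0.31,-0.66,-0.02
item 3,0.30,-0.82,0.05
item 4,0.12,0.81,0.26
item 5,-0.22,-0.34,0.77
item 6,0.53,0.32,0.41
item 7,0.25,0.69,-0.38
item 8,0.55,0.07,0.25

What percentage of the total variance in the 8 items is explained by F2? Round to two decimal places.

SS loadings for F2 = 0.27² + (-0.66)² + (-0.82)² + 0.81² + (-0.34)² + 0.32² + 0.69² + 0.07² = 2.5360
With 8 standardized items, total variance = 8. Proportion = 2.5360/8 = 0.3170 → 31.70%.

31.70%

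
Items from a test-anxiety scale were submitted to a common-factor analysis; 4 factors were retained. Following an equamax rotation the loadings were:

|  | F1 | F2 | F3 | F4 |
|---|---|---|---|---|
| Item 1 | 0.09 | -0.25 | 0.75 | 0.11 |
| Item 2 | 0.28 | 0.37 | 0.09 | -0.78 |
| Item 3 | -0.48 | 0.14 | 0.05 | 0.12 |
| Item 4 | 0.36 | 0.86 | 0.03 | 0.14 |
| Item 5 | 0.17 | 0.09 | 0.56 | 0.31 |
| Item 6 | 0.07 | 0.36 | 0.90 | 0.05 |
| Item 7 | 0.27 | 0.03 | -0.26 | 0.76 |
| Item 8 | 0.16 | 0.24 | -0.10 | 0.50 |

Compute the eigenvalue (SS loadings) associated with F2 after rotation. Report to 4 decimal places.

1.1548

SS loadings for F2 = (-0.25)² + 0.37² + 0.14² + 0.86² + 0.09² + 0.36² + 0.03² + 0.24² = 0.0625 + 0.1369 + 0.0196 + 0.7396 + 0.0081 + 0.1296 + 0.0009 + 0.0576 = 1.1548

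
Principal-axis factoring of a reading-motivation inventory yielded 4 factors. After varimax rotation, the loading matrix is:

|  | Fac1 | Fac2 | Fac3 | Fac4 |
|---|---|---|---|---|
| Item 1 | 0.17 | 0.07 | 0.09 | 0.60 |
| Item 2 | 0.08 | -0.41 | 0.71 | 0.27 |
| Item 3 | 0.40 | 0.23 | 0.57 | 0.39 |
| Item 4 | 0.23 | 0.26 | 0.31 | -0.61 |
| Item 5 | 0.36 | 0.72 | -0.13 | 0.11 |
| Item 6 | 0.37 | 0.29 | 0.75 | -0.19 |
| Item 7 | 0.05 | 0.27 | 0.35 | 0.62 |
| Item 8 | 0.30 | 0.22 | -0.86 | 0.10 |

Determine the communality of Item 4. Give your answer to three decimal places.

0.589

h² = 0.23² + 0.26² + 0.31² + (-0.61)² = 0.0529 + 0.0676 + 0.0961 + 0.3721 = 0.5887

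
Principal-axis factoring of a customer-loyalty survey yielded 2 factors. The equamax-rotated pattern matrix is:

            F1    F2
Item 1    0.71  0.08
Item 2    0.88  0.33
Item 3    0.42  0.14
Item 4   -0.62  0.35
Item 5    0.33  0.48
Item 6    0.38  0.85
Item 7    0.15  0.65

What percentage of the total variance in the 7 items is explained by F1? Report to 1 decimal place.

30.2%

SS loadings for F1 = 0.71² + 0.88² + 0.42² + (-0.62)² + 0.33² + 0.38² + 0.15² = 2.1151
With 7 standardized items, total variance = 7. Proportion = 2.1151/7 = 0.3022 → 30.22%.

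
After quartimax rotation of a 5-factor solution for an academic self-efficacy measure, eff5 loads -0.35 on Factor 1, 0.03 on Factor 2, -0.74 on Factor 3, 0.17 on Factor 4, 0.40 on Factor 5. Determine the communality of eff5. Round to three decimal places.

h² = (-0.35)² + 0.03² + (-0.74)² + 0.17² + 0.40² = 0.1225 + 0.0009 + 0.5476 + 0.0289 + 0.1600 = 0.8599

0.860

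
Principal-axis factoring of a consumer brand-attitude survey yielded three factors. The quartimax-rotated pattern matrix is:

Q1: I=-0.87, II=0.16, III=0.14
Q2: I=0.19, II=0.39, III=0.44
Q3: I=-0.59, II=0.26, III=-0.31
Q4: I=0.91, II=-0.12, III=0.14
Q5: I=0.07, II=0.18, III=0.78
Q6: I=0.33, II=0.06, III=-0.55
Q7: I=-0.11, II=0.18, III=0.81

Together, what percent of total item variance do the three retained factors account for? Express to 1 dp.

61.7%

Communalities: 0.8021, 0.3818, 0.5118, 0.8621, 0.6457, 0.4150, 0.7006; Σh² = 4.3191.
Total variance with 7 standardized items is 7, so the solution explains 4.3191/7 = 0.6170 = 61.70%.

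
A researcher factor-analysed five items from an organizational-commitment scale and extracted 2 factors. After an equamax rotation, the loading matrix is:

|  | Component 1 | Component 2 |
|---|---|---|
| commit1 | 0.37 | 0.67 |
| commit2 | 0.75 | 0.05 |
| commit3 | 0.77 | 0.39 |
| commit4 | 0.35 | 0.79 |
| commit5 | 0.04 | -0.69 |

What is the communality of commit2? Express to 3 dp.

h² = 0.75² + 0.05² = 0.5625 + 0.0025 = 0.5650

0.565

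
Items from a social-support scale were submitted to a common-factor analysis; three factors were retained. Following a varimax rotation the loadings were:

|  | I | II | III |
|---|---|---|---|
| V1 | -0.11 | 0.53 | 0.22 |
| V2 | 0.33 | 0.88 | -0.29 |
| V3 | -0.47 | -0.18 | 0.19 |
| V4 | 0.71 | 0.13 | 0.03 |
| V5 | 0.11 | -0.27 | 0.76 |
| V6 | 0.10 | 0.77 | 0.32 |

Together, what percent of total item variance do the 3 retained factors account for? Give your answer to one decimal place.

Communalities: 0.3414, 0.9674, 0.2894, 0.5219, 0.6626, 0.7053; Σh² = 3.4880.
Total variance with 6 standardized items is 6, so the solution explains 3.4880/6 = 0.5813 = 58.13%.

58.1%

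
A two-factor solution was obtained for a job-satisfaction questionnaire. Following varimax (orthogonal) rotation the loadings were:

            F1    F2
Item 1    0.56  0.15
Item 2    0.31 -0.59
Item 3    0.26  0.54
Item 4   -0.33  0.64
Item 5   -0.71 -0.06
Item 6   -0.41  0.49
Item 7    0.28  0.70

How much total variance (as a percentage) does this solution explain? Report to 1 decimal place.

Communalities: 0.3361, 0.4442, 0.3592, 0.5185, 0.5077, 0.4082, 0.5684; Σh² = 3.1423.
Total variance with 7 standardized items is 7, so the solution explains 3.1423/7 = 0.4489 = 44.89%.

44.9%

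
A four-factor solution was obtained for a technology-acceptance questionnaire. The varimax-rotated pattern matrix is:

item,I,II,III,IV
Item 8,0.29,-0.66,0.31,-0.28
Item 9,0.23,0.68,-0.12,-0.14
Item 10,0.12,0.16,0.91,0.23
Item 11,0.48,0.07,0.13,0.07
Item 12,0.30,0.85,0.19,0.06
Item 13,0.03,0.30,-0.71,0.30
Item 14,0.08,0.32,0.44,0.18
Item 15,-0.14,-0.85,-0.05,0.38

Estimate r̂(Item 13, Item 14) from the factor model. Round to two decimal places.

-0.16

r̂ = Σ λ_i·λ_j across factors = (0.03)(0.08) + (0.30)(0.32) + (-0.71)(0.44) + (0.30)(0.18)
  = +0.0024 +0.0960 -0.3124 +0.0540 = -0.1600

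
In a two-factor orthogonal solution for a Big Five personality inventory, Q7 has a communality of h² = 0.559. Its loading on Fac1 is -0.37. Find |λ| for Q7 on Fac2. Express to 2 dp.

Under orthogonal rotation h² = Σλ², so λ_Fac2² = h² − (0.1369) = 0.559 − 0.1369 = 0.4221.
|λ| = √0.4221 = 0.6497.

0.65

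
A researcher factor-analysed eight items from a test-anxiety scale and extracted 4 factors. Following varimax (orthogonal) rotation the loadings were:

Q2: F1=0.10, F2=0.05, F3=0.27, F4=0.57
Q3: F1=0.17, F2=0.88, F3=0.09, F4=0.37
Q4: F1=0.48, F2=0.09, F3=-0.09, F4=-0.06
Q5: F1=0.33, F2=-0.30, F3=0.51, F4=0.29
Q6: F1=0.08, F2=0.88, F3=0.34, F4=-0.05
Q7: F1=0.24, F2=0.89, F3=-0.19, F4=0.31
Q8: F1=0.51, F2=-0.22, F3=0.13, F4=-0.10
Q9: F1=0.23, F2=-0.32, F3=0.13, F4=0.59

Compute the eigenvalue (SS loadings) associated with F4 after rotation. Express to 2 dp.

SS loadings for F4 = 0.57² + 0.37² + (-0.06)² + 0.29² + (-0.05)² + 0.31² + (-0.10)² + 0.59² = 0.3249 + 0.1369 + 0.0036 + 0.0841 + 0.0025 + 0.0961 + 0.0100 + 0.3481 = 1.0062

1.01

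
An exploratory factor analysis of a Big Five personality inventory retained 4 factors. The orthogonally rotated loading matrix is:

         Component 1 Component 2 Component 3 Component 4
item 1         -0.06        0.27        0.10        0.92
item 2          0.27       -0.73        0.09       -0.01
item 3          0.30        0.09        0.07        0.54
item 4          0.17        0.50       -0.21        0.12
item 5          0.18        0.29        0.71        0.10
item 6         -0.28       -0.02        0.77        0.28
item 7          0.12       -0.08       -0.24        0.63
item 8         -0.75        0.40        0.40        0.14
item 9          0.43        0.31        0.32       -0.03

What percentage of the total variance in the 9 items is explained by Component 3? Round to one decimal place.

SS loadings for Component 3 = 0.10² + 0.09² + 0.07² + (-0.21)² + 0.71² + 0.77² + (-0.24)² + 0.40² + 0.32² = 1.4841
With 9 standardized items, total variance = 9. Proportion = 1.4841/9 = 0.1649 → 16.49%.

16.5%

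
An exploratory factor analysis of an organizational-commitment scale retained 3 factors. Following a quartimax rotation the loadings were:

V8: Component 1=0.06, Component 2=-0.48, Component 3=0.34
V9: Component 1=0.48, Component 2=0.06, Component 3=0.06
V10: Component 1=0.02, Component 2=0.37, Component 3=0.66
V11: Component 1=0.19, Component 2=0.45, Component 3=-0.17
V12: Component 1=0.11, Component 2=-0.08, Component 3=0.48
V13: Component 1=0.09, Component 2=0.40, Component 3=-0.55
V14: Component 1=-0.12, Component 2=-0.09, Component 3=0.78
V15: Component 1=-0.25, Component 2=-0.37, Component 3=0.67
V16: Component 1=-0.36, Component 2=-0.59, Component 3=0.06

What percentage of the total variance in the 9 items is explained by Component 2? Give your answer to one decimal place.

SS loadings for Component 2 = (-0.48)² + 0.06² + 0.37² + 0.45² + (-0.08)² + 0.40² + (-0.09)² + (-0.37)² + (-0.59)² = 1.2329
With 9 standardized items, total variance = 9. Proportion = 1.2329/9 = 0.1370 → 13.70%.

13.7%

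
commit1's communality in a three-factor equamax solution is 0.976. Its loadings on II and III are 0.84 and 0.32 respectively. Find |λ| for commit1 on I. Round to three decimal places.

Under orthogonal rotation h² = Σλ², so λ_I² = h² − (0.8080) = 0.976 − 0.8080 = 0.1680.
|λ| = √0.1680 = 0.4099.

0.410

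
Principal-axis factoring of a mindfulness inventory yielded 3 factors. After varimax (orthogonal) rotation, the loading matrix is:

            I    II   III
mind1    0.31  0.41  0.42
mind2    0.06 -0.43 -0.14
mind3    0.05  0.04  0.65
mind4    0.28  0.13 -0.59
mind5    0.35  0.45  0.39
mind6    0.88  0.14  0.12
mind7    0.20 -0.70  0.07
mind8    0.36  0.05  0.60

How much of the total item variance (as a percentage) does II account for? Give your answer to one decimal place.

SS loadings for II = 0.41² + (-0.43)² + 0.04² + 0.13² + 0.45² + 0.14² + (-0.70)² + 0.05² = 1.0861
With 8 standardized items, total variance = 8. Proportion = 1.0861/8 = 0.1358 → 13.58%.

13.6%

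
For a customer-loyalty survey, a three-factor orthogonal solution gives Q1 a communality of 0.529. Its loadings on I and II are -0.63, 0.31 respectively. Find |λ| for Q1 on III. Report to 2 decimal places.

0.19

Under orthogonal rotation h² = Σλ², so λ_III² = h² − (0.4930) = 0.529 − 0.4930 = 0.0360.
|λ| = √0.0360 = 0.1897.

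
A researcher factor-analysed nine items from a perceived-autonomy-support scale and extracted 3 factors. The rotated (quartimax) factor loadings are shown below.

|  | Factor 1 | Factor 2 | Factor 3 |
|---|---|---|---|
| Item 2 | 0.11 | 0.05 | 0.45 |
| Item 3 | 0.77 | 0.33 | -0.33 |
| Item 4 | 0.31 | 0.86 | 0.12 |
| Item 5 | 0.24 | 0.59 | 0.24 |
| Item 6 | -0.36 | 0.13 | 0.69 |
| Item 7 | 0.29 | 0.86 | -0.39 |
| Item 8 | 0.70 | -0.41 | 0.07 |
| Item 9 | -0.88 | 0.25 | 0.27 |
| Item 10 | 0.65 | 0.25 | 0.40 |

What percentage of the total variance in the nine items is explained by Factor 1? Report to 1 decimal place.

29.5%

SS loadings for Factor 1 = 0.11² + 0.77² + 0.31² + 0.24² + (-0.36)² + 0.29² + 0.70² + (-0.88)² + 0.65² = 2.6593
With 9 standardized items, total variance = 9. Proportion = 2.6593/9 = 0.2955 → 29.55%.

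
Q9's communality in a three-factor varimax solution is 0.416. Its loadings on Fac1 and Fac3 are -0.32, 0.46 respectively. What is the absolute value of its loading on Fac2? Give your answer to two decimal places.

0.32

Under orthogonal rotation h² = Σλ², so λ_Fac2² = h² − (0.3140) = 0.416 − 0.3140 = 0.1020.
|λ| = √0.1020 = 0.3194.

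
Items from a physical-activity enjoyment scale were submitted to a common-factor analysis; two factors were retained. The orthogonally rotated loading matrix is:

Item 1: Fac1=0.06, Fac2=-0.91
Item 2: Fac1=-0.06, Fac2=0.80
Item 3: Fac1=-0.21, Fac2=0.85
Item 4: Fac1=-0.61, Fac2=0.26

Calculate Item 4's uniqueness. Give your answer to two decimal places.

0.56

h² = (-0.61)² + 0.26² = 0.3721 + 0.0676 = 0.4397
Uniqueness u² = 1 − h² = 1 − 0.4397 = 0.5603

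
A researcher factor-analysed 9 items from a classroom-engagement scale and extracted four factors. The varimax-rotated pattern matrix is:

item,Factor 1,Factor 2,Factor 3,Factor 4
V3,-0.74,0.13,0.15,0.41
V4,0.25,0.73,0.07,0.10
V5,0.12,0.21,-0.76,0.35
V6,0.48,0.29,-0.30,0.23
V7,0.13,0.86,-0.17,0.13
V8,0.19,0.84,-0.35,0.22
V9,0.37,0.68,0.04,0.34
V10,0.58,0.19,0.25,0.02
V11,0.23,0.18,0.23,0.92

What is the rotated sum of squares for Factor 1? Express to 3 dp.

1.434

SS loadings for Factor 1 = (-0.74)² + 0.25² + 0.12² + 0.48² + 0.13² + 0.19² + 0.37² + 0.58² + 0.23² = 0.5476 + 0.0625 + 0.0144 + 0.2304 + 0.0169 + 0.0361 + 0.1369 + 0.3364 + 0.0529 = 1.4341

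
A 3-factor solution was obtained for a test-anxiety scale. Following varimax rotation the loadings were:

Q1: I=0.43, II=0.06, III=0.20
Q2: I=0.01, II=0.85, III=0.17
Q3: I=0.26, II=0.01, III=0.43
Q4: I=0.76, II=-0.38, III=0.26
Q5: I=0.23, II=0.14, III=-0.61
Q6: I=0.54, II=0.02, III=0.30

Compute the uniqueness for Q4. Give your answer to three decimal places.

0.210

h² = 0.76² + (-0.38)² + 0.26² = 0.5776 + 0.1444 + 0.0676 = 0.7896
Uniqueness u² = 1 − h² = 1 − 0.7896 = 0.2104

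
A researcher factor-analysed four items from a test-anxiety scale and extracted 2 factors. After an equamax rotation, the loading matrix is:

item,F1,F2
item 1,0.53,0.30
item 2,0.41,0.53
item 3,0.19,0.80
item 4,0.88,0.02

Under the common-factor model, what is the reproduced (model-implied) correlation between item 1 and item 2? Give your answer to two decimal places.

0.38

r̂ = Σ λ_i·λ_j across factors = (0.53)(0.41) + (0.30)(0.53)
  = +0.2173 +0.1590 = 0.3763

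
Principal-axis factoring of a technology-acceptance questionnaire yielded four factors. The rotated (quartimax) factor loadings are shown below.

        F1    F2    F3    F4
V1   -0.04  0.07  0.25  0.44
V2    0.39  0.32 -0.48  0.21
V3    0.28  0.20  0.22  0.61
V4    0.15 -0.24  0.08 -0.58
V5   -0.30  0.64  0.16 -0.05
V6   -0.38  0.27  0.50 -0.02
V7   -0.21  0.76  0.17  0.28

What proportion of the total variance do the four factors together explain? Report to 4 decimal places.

0.4968

SS loadings by factor: 0.5331, 1.2650, 0.6522, 1.0275; total = 3.4778.
Total variance with 7 standardized items is 7, so the solution explains 3.4778/7 = 0.4968.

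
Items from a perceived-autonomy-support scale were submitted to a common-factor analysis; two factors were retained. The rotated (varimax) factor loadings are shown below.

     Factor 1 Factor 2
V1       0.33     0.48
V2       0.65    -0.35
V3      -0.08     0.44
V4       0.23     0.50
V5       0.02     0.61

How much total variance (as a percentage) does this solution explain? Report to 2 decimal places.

35.19%

SS loadings by factor: 0.5911, 1.1686; total = 1.7597.
Total variance with 5 standardized items is 5, so the solution explains 1.7597/5 = 0.3519 = 35.19%.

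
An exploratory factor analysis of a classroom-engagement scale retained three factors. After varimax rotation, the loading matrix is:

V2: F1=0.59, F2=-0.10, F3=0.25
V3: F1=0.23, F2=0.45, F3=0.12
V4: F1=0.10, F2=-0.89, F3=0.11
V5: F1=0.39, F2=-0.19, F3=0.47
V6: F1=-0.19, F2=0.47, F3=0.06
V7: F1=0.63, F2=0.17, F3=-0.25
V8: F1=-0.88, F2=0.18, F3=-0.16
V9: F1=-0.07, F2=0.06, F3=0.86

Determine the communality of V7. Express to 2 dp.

h² = 0.63² + 0.17² + (-0.25)² = 0.3969 + 0.0289 + 0.0625 = 0.4883

0.49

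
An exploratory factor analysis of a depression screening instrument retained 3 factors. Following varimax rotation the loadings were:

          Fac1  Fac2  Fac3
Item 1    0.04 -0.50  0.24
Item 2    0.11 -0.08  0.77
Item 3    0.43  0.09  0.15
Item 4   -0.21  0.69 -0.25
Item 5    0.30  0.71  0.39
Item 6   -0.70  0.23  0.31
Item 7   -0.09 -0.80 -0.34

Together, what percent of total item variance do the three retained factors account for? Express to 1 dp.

55.3%

SS loadings by factor: 0.8308, 1.9376, 1.0993; total = 3.8677.
Total variance with 7 standardized items is 7, so the solution explains 3.8677/7 = 0.5525 = 55.25%.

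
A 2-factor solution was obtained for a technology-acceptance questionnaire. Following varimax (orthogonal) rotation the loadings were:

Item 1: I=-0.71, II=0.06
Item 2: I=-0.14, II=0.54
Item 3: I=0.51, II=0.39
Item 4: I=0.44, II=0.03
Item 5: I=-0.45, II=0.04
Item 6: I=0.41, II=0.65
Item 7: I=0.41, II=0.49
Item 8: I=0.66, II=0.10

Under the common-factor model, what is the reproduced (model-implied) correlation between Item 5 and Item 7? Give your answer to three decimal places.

r̂ = Σ λ_i·λ_j across factors = (-0.45)(0.41) + (0.04)(0.49)
  = -0.1845 +0.0196 = -0.1649

-0.165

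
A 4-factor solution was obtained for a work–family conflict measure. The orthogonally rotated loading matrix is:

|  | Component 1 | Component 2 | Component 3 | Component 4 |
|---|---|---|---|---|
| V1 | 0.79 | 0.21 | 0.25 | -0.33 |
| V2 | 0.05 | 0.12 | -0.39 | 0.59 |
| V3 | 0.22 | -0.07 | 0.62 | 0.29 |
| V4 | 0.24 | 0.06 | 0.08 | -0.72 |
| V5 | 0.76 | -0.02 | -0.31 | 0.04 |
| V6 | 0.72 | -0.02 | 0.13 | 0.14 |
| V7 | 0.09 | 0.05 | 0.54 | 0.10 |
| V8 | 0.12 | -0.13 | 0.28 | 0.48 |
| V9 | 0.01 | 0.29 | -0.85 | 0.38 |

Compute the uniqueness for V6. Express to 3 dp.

0.445

h² = 0.72² + (-0.02)² + 0.13² + 0.14² = 0.5184 + 0.0004 + 0.0169 + 0.0196 = 0.5553
Uniqueness u² = 1 − h² = 1 − 0.5553 = 0.4447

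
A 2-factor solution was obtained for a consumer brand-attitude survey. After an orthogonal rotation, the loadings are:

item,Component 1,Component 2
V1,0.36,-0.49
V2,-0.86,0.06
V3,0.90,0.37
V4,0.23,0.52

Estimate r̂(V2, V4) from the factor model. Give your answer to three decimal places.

-0.167

r̂ = Σ λ_i·λ_j across factors = (-0.86)(0.23) + (0.06)(0.52)
  = -0.1978 +0.0312 = -0.1666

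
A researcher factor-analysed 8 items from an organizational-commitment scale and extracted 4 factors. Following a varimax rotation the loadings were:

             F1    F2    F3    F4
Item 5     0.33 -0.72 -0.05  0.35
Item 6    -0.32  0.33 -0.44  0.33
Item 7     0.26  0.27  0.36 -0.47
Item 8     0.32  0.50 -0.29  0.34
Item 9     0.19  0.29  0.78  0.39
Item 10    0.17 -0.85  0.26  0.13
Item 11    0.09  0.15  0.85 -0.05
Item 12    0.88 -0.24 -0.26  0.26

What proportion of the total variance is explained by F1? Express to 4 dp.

0.1536

SS loadings for F1 = 0.33² + (-0.32)² + 0.26² + 0.32² + 0.19² + 0.17² + 0.09² + 0.88² = 1.2288
Proportion of variance = 1.2288 / 8 = 0.1536.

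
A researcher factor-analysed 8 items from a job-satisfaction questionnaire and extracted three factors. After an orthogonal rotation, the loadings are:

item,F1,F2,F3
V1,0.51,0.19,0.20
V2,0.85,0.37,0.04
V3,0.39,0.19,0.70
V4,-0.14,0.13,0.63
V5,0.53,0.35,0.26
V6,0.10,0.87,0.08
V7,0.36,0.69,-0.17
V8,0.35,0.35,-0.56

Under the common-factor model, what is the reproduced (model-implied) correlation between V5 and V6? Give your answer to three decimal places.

r̂ = Σ λ_i·λ_j across factors = (0.53)(0.10) + (0.35)(0.87) + (0.26)(0.08)
  = +0.0530 +0.3045 +0.0208 = 0.3783

0.378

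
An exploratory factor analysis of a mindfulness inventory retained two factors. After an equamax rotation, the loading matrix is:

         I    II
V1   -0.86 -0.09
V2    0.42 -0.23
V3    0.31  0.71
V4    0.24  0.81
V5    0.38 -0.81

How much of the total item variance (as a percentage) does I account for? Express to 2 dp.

24.28%

SS loadings for I = (-0.86)² + 0.42² + 0.31² + 0.24² + 0.38² = 1.2141
With 5 standardized items, total variance = 5. Proportion = 1.2141/5 = 0.2428 → 24.28%.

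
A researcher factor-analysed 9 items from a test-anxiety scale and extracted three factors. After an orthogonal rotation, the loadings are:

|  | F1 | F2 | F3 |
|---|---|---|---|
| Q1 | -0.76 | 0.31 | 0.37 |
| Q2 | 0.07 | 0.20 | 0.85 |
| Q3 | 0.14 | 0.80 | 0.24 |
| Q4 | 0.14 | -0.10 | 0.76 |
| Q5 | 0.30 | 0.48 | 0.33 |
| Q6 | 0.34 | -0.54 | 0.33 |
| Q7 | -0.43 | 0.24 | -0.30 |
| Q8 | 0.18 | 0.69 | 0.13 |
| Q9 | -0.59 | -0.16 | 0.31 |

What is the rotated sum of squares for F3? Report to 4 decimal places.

1.9154

SS loadings for F3 = 0.37² + 0.85² + 0.24² + 0.76² + 0.33² + 0.33² + (-0.30)² + 0.13² + 0.31² = 0.1369 + 0.7225 + 0.0576 + 0.5776 + 0.1089 + 0.1089 + 0.0900 + 0.0169 + 0.0961 = 1.9154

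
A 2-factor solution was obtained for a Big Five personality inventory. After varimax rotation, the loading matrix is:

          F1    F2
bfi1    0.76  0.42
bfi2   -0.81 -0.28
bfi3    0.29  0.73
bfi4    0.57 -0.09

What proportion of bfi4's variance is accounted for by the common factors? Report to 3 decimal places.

0.333

h² = 0.57² + (-0.09)² = 0.3249 + 0.0081 = 0.3330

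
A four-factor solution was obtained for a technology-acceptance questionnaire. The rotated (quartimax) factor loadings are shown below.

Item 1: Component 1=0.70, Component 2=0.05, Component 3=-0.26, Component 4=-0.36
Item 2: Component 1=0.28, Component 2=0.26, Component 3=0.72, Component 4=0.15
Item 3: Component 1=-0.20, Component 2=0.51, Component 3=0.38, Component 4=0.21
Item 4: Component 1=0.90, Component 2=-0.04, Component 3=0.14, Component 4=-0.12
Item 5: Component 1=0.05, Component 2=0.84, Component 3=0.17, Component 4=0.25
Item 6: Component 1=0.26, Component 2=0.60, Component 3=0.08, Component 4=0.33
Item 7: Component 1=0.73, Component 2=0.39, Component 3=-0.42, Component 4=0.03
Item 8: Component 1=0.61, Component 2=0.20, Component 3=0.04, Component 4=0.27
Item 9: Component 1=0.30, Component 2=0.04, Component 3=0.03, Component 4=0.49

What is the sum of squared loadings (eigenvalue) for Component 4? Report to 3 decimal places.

0.696

SS loadings for Component 4 = (-0.36)² + 0.15² + 0.21² + (-0.12)² + 0.25² + 0.33² + 0.03² + 0.27² + 0.49² = 0.1296 + 0.0225 + 0.0441 + 0.0144 + 0.0625 + 0.1089 + 0.0009 + 0.0729 + 0.2401 = 0.6959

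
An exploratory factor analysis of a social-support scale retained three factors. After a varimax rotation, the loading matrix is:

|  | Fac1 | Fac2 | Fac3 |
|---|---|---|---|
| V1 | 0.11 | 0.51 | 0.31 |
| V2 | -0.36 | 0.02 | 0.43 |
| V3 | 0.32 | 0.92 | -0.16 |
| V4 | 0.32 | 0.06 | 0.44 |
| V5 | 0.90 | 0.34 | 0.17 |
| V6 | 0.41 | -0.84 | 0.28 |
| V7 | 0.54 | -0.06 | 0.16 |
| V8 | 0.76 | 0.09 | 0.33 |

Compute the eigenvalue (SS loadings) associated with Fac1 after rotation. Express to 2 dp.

2.19

SS loadings for Fac1 = 0.11² + (-0.36)² + 0.32² + 0.32² + 0.90² + 0.41² + 0.54² + 0.76² = 0.0121 + 0.1296 + 0.1024 + 0.1024 + 0.8100 + 0.1681 + 0.2916 + 0.5776 = 2.1938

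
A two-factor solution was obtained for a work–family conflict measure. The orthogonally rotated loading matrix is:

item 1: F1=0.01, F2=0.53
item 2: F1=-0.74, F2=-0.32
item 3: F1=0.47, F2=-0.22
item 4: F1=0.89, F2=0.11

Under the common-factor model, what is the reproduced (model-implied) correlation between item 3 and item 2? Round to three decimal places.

-0.277

r̂ = Σ λ_i·λ_j across factors = (0.47)(-0.74) + (-0.22)(-0.32)
  = -0.3478 +0.0704 = -0.2774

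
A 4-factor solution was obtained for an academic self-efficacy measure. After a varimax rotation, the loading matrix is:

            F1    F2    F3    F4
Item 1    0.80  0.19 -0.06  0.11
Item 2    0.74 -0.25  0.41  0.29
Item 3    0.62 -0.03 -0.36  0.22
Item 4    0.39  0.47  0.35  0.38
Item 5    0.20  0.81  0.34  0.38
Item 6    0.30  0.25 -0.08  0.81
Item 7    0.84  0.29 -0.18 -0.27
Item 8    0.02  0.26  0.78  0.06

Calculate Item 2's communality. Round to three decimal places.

h² = 0.74² + (-0.25)² + 0.41² + 0.29² = 0.5476 + 0.0625 + 0.1681 + 0.0841 = 0.8623

0.862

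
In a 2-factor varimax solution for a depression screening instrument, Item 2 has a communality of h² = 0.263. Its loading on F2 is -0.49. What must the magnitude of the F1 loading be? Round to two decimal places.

Under orthogonal rotation h² = Σλ², so λ_F1² = h² − (0.2401) = 0.263 − 0.2401 = 0.0229.
|λ| = √0.0229 = 0.1513.

0.15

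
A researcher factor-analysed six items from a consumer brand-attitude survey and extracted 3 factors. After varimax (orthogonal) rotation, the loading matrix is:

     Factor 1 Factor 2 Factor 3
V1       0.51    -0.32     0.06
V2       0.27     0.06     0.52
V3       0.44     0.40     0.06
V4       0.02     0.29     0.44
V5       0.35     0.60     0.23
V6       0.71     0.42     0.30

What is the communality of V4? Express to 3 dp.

0.278

h² = 0.02² + 0.29² + 0.44² = 0.0004 + 0.0841 + 0.1936 = 0.2781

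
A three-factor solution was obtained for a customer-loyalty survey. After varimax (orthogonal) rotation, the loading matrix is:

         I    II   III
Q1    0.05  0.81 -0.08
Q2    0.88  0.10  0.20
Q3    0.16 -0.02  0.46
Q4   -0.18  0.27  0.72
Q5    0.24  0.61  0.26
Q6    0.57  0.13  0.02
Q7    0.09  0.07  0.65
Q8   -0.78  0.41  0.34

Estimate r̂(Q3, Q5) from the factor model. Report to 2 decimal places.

0.15

r̂ = Σ λ_i·λ_j across factors = (0.16)(0.24) + (-0.02)(0.61) + (0.46)(0.26)
  = +0.0384 -0.0122 +0.1196 = 0.1458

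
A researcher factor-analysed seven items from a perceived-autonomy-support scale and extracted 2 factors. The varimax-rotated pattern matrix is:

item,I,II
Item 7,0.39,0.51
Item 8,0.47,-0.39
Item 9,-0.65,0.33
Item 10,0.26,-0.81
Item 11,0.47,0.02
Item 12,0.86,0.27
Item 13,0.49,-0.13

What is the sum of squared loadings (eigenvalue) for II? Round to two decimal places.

1.27

SS loadings for II = 0.51² + (-0.39)² + 0.33² + (-0.81)² + 0.02² + 0.27² + (-0.13)² = 0.2601 + 0.1521 + 0.1089 + 0.6561 + 0.0004 + 0.0729 + 0.0169 = 1.2674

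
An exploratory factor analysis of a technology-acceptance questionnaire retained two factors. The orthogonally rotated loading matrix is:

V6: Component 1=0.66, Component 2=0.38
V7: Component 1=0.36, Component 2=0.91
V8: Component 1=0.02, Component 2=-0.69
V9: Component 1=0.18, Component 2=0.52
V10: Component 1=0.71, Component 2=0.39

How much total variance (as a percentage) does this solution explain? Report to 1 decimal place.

59.5%

SS loadings by factor: 1.1021, 1.8711; total = 2.9732.
Total variance with 5 standardized items is 5, so the solution explains 2.9732/5 = 0.5946 = 59.46%.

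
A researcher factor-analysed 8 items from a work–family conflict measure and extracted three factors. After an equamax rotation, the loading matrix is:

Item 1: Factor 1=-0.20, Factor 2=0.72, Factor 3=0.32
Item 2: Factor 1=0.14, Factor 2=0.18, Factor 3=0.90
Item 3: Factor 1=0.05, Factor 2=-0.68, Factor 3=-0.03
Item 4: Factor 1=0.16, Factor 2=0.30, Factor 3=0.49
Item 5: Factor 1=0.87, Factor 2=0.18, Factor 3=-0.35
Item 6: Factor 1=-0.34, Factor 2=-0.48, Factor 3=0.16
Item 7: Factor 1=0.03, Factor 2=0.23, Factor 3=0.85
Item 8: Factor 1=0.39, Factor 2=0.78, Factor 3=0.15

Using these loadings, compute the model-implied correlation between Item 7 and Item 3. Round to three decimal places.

-0.180

r̂ = Σ λ_i·λ_j across factors = (0.03)(0.05) + (0.23)(-0.68) + (0.85)(-0.03)
  = +0.0015 -0.1564 -0.0255 = -0.1804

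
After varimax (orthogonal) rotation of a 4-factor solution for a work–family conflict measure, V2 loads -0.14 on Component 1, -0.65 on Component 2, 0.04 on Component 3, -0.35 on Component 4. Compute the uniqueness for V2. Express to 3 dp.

0.434

h² = (-0.14)² + (-0.65)² + 0.04² + (-0.35)² = 0.0196 + 0.4225 + 0.0016 + 0.1225 = 0.5662
Uniqueness u² = 1 − h² = 1 − 0.5662 = 0.4338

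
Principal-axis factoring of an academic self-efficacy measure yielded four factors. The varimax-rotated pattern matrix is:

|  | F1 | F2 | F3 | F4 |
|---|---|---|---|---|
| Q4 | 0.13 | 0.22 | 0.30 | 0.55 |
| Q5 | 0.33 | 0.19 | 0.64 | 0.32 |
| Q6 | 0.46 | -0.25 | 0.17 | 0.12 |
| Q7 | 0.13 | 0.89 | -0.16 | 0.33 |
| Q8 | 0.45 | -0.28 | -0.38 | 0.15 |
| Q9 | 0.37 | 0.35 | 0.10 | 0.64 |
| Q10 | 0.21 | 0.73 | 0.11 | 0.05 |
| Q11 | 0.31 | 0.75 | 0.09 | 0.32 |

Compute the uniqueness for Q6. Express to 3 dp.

0.683

h² = 0.46² + (-0.25)² + 0.17² + 0.12² = 0.2116 + 0.0625 + 0.0289 + 0.0144 = 0.3174
Uniqueness u² = 1 − h² = 1 − 0.3174 = 0.6826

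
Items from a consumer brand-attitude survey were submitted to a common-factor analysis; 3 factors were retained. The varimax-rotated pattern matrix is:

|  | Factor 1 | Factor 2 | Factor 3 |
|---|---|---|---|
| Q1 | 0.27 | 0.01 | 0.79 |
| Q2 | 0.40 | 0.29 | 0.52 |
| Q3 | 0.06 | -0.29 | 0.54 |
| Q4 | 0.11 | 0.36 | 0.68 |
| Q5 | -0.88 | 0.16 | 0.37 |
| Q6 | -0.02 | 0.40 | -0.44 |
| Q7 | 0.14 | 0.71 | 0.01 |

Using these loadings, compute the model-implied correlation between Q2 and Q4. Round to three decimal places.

r̂ = Σ λ_i·λ_j across factors = (0.40)(0.11) + (0.29)(0.36) + (0.52)(0.68)
  = +0.0440 +0.1044 +0.3536 = 0.5020

0.502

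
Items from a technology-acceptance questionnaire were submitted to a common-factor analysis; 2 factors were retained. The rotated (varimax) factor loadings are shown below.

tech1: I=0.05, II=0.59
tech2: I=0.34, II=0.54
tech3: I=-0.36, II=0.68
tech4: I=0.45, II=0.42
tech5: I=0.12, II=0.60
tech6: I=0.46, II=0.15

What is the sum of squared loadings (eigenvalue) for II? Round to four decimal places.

1.6610

SS loadings for II = 0.59² + 0.54² + 0.68² + 0.42² + 0.60² + 0.15² = 0.3481 + 0.2916 + 0.4624 + 0.1764 + 0.3600 + 0.0225 = 1.6610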